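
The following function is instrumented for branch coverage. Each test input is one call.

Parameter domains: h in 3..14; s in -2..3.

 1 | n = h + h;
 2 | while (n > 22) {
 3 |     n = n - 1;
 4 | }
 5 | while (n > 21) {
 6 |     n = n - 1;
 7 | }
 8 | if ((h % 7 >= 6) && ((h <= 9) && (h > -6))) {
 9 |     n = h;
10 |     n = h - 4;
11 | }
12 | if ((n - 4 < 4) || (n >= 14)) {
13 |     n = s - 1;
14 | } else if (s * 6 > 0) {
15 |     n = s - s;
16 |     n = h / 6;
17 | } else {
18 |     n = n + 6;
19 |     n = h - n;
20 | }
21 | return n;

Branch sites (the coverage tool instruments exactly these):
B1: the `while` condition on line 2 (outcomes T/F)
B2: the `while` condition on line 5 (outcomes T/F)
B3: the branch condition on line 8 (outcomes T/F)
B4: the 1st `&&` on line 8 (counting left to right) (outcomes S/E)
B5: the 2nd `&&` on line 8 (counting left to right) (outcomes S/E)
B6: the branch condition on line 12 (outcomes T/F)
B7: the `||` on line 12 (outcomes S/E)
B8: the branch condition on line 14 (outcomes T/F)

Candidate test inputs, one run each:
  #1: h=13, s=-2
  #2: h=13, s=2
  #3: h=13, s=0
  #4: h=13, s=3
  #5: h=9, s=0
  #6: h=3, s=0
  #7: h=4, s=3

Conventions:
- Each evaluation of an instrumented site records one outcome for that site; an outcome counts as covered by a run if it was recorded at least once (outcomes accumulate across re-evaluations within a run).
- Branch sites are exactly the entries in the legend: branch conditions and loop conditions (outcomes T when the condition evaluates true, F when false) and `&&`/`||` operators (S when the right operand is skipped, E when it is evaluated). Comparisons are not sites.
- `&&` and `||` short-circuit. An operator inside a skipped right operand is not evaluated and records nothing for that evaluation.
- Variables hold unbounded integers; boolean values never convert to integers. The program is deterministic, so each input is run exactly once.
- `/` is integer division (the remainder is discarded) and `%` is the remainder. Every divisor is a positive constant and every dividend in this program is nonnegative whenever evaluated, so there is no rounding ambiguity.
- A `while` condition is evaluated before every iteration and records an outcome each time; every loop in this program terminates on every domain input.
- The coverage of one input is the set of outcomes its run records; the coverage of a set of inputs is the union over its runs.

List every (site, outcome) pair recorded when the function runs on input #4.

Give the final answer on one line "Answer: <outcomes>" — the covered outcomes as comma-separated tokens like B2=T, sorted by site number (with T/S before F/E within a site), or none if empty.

Tracing the run of input #4 (h=13, s=3):
  B1->T, B1->T, B1->T, B1->T, B1->F, B2->T, B2->F, B4->E, B5->S, B3->F
  B7->E, B6->T
distinct outcomes covered: B1=T, B1=F, B2=T, B2=F, B3=F, B4=E, B5=S, B6=T, B7=E

Answer: B1=T, B1=F, B2=T, B2=F, B3=F, B4=E, B5=S, B6=T, B7=E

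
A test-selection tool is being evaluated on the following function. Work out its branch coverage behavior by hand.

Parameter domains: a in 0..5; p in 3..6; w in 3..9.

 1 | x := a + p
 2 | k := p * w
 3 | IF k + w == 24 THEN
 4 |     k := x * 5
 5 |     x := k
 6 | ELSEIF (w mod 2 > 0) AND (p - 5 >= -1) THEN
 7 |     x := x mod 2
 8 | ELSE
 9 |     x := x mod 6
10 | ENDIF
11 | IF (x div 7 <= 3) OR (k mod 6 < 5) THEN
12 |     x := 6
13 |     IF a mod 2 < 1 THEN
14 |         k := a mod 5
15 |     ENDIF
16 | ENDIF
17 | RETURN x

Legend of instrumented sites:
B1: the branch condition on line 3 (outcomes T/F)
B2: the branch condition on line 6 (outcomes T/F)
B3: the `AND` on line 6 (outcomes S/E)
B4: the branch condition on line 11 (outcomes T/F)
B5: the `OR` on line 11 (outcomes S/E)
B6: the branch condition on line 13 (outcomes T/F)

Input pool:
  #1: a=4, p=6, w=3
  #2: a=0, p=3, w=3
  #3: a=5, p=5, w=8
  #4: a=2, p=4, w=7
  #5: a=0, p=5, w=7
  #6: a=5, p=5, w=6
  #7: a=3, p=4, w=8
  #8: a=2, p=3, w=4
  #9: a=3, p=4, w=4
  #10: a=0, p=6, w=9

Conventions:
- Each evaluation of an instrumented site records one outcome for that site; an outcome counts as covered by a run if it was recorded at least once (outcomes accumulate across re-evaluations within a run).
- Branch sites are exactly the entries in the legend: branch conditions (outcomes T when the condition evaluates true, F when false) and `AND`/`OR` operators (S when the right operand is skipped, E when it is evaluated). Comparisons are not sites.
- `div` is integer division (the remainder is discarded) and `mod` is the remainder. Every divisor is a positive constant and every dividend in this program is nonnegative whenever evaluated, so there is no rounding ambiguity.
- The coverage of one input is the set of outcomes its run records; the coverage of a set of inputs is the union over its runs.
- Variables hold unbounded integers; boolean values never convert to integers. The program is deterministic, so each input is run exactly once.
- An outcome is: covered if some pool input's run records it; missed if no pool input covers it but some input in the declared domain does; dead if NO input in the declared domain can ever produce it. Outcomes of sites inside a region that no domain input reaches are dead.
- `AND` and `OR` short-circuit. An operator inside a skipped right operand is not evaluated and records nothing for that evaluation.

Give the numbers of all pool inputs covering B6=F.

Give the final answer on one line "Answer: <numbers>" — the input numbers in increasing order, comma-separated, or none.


input #1 (a=4, p=6, w=3): never hits B6=F
input #2 (a=0, p=3, w=3): never hits B6=F
input #3 (a=5, p=5, w=8): hits B6=F
input #4 (a=2, p=4, w=7): never hits B6=F
input #5 (a=0, p=5, w=7): never hits B6=F
input #6 (a=5, p=5, w=6): hits B6=F
input #7 (a=3, p=4, w=8): hits B6=F
input #8 (a=2, p=3, w=4): never hits B6=F
input #9 (a=3, p=4, w=4): hits B6=F
input #10 (a=0, p=6, w=9): never hits B6=F
Answer: 3, 6, 7, 9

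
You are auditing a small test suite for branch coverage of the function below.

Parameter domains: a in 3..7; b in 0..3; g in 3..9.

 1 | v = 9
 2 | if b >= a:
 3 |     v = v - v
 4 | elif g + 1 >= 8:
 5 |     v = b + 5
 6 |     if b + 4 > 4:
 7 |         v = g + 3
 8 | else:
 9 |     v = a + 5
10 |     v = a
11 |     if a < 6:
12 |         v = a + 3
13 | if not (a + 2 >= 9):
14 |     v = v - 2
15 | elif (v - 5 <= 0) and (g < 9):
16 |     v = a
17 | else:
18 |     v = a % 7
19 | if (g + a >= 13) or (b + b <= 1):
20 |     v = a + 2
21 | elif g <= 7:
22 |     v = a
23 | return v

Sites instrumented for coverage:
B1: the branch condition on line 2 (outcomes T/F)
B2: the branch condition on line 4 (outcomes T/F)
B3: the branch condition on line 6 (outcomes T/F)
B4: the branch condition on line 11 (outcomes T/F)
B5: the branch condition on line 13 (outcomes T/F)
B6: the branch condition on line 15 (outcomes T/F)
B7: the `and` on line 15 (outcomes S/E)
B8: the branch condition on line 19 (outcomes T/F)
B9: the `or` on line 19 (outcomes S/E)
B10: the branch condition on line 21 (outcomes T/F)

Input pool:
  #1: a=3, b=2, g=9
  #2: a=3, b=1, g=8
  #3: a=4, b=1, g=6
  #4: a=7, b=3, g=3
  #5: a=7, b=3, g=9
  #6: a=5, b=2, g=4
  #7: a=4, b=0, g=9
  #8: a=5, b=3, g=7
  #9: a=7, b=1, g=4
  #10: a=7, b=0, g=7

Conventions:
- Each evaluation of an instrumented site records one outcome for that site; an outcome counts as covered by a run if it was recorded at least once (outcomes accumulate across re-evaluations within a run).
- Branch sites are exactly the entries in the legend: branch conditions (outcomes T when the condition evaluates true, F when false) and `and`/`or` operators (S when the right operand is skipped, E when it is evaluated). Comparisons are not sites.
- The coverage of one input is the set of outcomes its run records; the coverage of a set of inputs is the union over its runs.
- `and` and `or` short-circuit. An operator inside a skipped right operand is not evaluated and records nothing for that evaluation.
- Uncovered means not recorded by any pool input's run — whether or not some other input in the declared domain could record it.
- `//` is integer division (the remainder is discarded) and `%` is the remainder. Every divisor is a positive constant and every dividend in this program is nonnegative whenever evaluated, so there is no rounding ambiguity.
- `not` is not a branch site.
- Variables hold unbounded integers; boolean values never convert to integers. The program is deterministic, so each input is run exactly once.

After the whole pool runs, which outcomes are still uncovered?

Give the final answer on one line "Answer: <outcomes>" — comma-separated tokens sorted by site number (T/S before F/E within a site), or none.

run #1 (a=3, b=2, g=9) runs B1->F, B2->T, B3->T, B5->T, B9->E, B8->F, B10->F; records B1=F, B2=T, B3=T, B5=T, B8=F, B9=E, B10=F
run #2 (a=3, b=1, g=8) runs B1->F, B2->T, B3->T, B5->T, B9->E, B8->F, B10->F; records B1=F, B2=T, B3=T, B5=T, B8=F, B9=E, B10=F
run #3 (a=4, b=1, g=6) runs B1->F, B2->F, B4->T, B5->T, B9->E, B8->F, B10->T; records B1=F, B2=F, B4=T, B5=T, B8=F, B9=E, B10=T
run #4 (a=7, b=3, g=3) runs B1->F, B2->F, B4->F, B5->F, B7->S, B6->F, B9->E, B8->F, B10->T; records B1=F, B2=F, B4=F, B5=F, B6=F, B7=S, B8=F, B9=E, B10=T
run #5 (a=7, b=3, g=9) runs B1->F, B2->T, B3->T, B5->F, B7->S, B6->F, B9->S, B8->T; records B1=F, B2=T, B3=T, B5=F, B6=F, B7=S, B8=T, B9=S
run #6 (a=5, b=2, g=4) runs B1->F, B2->F, B4->T, B5->T, B9->E, B8->F, B10->T; records B1=F, B2=F, B4=T, B5=T, B8=F, B9=E, B10=T
run #7 (a=4, b=0, g=9) runs B1->F, B2->T, B3->F, B5->T, B9->S, B8->T; records B1=F, B2=T, B3=F, B5=T, B8=T, B9=S
run #8 (a=5, b=3, g=7) runs B1->F, B2->T, B3->T, B5->T, B9->E, B8->F, B10->T; records B1=F, B2=T, B3=T, B5=T, B8=F, B9=E, B10=T
run #9 (a=7, b=1, g=4) runs B1->F, B2->F, B4->F, B5->F, B7->S, B6->F, B9->E, B8->F, B10->T; records B1=F, B2=F, B4=F, B5=F, B6=F, B7=S, B8=F, B9=E, B10=T
run #10 (a=7, b=0, g=7) runs B1->F, B2->T, B3->F, B5->F, B7->E, B6->T, B9->S, B8->T; records B1=F, B2=T, B3=F, B5=F, B6=T, B7=E, B8=T, B9=S
union over the pool: B1=F, B2=T, B2=F, B3=T, B3=F, B4=T, B4=F, B5=T, B5=F, B6=T, B6=F, B7=S, B7=E, B8=T, B8=F, B9=S, B9=E, B10=T, B10=F
uncovered (1 of 20): B1=T

Answer: B1=T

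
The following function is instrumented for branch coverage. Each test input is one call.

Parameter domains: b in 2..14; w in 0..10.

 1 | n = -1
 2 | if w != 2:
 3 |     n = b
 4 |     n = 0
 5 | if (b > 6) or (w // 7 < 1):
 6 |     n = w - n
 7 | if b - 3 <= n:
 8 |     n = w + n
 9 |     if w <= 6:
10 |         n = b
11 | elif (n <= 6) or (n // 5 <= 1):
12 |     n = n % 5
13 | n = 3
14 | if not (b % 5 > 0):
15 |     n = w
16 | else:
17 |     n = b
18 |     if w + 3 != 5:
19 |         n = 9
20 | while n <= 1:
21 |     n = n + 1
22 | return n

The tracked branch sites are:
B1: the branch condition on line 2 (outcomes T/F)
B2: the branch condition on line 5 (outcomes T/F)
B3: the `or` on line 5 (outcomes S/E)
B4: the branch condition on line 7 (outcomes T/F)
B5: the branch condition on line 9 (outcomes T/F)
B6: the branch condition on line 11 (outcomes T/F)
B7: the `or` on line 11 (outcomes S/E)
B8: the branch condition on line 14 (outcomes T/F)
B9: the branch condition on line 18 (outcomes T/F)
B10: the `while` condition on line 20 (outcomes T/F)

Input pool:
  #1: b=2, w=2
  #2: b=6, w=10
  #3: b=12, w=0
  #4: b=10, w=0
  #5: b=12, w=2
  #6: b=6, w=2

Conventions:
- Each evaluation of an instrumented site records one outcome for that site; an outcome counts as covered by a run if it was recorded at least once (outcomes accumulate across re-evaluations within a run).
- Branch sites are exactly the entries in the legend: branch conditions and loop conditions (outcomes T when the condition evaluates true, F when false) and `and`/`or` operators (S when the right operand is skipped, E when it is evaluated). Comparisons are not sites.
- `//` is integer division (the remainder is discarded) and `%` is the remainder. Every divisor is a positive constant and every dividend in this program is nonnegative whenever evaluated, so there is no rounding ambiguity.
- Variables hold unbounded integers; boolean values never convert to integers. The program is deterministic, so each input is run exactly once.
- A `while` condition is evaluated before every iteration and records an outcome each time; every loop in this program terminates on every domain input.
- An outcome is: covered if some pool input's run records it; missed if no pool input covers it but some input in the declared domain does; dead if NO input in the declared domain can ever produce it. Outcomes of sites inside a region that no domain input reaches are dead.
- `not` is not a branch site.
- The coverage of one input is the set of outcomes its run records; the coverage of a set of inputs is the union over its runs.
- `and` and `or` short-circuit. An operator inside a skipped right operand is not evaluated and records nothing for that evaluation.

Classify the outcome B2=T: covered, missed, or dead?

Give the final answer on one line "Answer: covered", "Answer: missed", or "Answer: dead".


B2=T is recorded by pool input(s) 1, 3, 4, 5, 6 -> covered
Answer: covered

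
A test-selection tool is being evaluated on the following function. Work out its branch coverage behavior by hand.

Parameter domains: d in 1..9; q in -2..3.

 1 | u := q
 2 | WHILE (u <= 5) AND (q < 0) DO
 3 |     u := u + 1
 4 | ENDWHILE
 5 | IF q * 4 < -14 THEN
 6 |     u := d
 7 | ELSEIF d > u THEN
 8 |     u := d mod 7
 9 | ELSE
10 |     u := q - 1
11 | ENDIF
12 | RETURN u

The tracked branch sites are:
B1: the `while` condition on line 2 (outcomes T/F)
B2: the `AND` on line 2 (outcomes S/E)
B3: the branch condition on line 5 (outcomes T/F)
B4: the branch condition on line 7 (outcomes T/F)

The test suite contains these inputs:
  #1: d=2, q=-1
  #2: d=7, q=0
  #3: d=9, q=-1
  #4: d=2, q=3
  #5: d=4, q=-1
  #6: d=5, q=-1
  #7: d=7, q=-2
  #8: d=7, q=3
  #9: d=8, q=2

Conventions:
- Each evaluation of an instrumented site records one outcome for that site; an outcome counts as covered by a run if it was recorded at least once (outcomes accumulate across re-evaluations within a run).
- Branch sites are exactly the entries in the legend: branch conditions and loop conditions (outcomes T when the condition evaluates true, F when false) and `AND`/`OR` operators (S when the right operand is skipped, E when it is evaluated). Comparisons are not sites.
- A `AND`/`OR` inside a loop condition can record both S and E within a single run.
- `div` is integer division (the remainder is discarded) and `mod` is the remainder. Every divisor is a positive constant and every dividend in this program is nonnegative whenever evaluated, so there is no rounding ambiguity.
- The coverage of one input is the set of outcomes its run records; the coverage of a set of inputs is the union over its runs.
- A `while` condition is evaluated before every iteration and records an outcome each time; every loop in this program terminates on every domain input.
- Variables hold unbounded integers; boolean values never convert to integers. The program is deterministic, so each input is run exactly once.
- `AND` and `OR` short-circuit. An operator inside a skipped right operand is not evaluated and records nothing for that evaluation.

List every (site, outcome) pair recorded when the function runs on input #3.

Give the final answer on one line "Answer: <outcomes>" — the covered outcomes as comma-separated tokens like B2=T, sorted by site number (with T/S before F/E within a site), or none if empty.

Tracing the run of input #3 (d=9, q=-1):
  B2->E, B1->T, B2->E, B1->T, B2->E, B1->T, B2->E, B1->T, B2->E, B1->T
  B2->E, B1->T, B2->E, B1->T, B2->S, B1->F, B3->F, B4->T
collecting distinct outcomes: B1=T, B1=F, B2=S, B2=E, B3=F, B4=T

Answer: B1=T, B1=F, B2=S, B2=E, B3=F, B4=T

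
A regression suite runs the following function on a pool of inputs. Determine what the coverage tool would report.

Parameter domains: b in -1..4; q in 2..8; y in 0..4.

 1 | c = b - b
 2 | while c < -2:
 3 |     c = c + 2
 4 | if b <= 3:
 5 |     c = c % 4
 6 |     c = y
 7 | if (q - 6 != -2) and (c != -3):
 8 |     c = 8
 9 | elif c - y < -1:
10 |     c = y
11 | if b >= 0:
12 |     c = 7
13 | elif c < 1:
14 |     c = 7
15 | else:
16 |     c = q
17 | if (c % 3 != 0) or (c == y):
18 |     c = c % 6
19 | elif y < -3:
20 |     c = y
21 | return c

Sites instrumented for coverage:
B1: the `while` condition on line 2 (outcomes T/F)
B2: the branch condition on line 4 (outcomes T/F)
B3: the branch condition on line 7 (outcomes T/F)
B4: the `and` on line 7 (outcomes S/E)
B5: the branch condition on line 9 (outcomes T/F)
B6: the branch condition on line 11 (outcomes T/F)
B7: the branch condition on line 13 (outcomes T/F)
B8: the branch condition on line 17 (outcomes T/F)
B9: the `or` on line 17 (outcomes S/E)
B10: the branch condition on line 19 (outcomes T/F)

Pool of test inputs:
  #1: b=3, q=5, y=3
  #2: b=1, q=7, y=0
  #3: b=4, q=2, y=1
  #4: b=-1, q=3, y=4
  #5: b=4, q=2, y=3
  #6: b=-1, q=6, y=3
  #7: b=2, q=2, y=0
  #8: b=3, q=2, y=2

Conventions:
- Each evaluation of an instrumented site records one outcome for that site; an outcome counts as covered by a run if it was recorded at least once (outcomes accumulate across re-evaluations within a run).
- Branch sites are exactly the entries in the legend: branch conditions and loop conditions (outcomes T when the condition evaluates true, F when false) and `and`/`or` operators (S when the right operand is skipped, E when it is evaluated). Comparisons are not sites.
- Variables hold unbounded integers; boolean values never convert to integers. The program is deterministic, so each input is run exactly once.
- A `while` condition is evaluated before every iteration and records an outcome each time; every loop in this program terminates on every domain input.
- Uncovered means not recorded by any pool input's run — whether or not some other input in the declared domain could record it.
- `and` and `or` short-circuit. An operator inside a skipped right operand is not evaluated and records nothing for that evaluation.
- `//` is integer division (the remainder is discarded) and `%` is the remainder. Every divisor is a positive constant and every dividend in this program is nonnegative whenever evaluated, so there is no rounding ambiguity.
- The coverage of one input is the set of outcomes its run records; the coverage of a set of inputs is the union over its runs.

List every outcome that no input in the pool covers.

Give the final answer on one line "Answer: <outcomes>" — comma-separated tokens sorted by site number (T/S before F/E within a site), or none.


run #1 (b=3, q=5, y=3) runs B1->F, B2->T, B4->E, B3->T, B6->T, B9->S, B8->T; records B1=F, B2=T, B3=T, B4=E, B6=T, B8=T, B9=S
run #2 (b=1, q=7, y=0) runs B1->F, B2->T, B4->E, B3->T, B6->T, B9->S, B8->T; records B1=F, B2=T, B3=T, B4=E, B6=T, B8=T, B9=S
run #3 (b=4, q=2, y=1) runs B1->F, B2->F, B4->E, B3->T, B6->T, B9->S, B8->T; records B1=F, B2=F, B3=T, B4=E, B6=T, B8=T, B9=S
run #4 (b=-1, q=3, y=4) runs B1->F, B2->T, B4->E, B3->T, B6->F, B7->F, B9->E, B8->F, B10->F; records B1=F, B2=T, B3=T, B4=E, B6=F, B7=F, B8=F, B9=E, B10=F
run #5 (b=4, q=2, y=3) runs B1->F, B2->F, B4->E, B3->T, B6->T, B9->S, B8->T; records B1=F, B2=F, B3=T, B4=E, B6=T, B8=T, B9=S
run #6 (b=-1, q=6, y=3) runs B1->F, B2->T, B4->E, B3->T, B6->F, B7->F, B9->E, B8->F, B10->F; records B1=F, B2=T, B3=T, B4=E, B6=F, B7=F, B8=F, B9=E, B10=F
run #7 (b=2, q=2, y=0) runs B1->F, B2->T, B4->E, B3->T, B6->T, B9->S, B8->T; records B1=F, B2=T, B3=T, B4=E, B6=T, B8=T, B9=S
run #8 (b=3, q=2, y=2) runs B1->F, B2->T, B4->E, B3->T, B6->T, B9->S, B8->T; records B1=F, B2=T, B3=T, B4=E, B6=T, B8=T, B9=S
union over the pool: B1=F, B2=T, B2=F, B3=T, B4=E, B6=T, B6=F, B7=F, B8=T, B8=F, B9=S, B9=E, B10=F
uncovered (7 of 20): B1=T, B3=F, B4=S, B5=T, B5=F, B7=T, B10=T
Answer: B1=T, B3=F, B4=S, B5=T, B5=F, B7=T, B10=T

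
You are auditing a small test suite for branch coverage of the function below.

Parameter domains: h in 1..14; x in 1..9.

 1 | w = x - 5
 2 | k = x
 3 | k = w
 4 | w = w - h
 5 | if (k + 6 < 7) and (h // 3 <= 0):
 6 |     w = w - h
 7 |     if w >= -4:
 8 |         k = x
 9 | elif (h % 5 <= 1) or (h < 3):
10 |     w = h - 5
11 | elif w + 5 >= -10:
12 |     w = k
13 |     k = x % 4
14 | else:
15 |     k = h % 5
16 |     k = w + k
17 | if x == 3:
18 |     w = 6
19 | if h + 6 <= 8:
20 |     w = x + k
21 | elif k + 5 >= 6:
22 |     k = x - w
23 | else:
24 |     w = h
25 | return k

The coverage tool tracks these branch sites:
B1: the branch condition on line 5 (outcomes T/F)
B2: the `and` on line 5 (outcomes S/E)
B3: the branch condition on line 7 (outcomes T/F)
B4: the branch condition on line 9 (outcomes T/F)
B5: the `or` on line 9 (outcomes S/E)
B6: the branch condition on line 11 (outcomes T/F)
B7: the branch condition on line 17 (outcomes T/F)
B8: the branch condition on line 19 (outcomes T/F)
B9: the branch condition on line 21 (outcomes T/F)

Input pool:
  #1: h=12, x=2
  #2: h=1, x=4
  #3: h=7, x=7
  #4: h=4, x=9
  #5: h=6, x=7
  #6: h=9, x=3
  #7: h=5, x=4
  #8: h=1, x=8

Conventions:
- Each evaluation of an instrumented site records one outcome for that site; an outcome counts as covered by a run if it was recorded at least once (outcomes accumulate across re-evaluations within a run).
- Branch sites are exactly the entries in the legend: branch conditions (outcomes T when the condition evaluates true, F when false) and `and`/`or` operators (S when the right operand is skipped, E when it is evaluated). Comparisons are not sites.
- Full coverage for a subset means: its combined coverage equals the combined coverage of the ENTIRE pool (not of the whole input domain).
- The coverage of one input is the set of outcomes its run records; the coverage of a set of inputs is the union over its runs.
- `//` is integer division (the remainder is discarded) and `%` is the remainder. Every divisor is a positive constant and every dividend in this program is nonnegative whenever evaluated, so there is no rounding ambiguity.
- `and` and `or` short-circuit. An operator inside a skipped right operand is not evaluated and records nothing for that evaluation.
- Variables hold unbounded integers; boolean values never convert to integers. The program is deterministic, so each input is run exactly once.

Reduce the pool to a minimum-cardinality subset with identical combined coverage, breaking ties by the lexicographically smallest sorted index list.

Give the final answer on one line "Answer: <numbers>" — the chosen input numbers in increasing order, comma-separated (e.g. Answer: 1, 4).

test 1 (h=12, x=2) fires B2->E, B1->F, B5->E, B4->F, B6->T, B7->F, B8->F, B9->T; hits B1=F, B2=E, B4=F, B5=E, B6=T, B7=F, B8=F, B9=T
test 2 (h=1, x=4) fires B2->E, B1->T, B3->T, B7->F, B8->T; hits B1=T, B2=E, B3=T, B7=F, B8=T
test 3 (h=7, x=7) fires B2->S, B1->F, B5->E, B4->F, B6->T, B7->F, B8->F, B9->T; hits B1=F, B2=S, B4=F, B5=E, B6=T, B7=F, B8=F, B9=T
test 4 (h=4, x=9) fires B2->S, B1->F, B5->E, B4->F, B6->T, B7->F, B8->F, B9->T; hits B1=F, B2=S, B4=F, B5=E, B6=T, B7=F, B8=F, B9=T
test 5 (h=6, x=7) fires B2->S, B1->F, B5->S, B4->T, B7->F, B8->F, B9->T; hits B1=F, B2=S, B4=T, B5=S, B7=F, B8=F, B9=T
test 6 (h=9, x=3) fires B2->E, B1->F, B5->E, B4->F, B6->T, B7->T, B8->F, B9->T; hits B1=F, B2=E, B4=F, B5=E, B6=T, B7=T, B8=F, B9=T
test 7 (h=5, x=4) fires B2->E, B1->F, B5->S, B4->T, B7->F, B8->F, B9->F; hits B1=F, B2=E, B4=T, B5=S, B7=F, B8=F, B9=F
test 8 (h=1, x=8) fires B2->S, B1->F, B5->S, B4->T, B7->F, B8->T; hits B1=F, B2=S, B4=T, B5=S, B7=F, B8=T
pool-wide coverage (16 outcomes): B1=T, B1=F, B2=S, B2=E, B3=T, B4=T, B4=F, B5=S, B5=E, B6=T, B7=T, B7=F, B8=T, B8=F, B9=T, B9=F
size 1 is not enough: best union over all size-1 subsets is 8/16
size 2 is not enough: best union over all size-2 subsets is 13/16
size 3 is not enough: best union over all size-3 subsets is 15/16
at size 4, {2, 3, 6, 7} reaches all 16 outcomes; every lexicographically earlier size-4 subset fails

Answer: 2, 3, 6, 7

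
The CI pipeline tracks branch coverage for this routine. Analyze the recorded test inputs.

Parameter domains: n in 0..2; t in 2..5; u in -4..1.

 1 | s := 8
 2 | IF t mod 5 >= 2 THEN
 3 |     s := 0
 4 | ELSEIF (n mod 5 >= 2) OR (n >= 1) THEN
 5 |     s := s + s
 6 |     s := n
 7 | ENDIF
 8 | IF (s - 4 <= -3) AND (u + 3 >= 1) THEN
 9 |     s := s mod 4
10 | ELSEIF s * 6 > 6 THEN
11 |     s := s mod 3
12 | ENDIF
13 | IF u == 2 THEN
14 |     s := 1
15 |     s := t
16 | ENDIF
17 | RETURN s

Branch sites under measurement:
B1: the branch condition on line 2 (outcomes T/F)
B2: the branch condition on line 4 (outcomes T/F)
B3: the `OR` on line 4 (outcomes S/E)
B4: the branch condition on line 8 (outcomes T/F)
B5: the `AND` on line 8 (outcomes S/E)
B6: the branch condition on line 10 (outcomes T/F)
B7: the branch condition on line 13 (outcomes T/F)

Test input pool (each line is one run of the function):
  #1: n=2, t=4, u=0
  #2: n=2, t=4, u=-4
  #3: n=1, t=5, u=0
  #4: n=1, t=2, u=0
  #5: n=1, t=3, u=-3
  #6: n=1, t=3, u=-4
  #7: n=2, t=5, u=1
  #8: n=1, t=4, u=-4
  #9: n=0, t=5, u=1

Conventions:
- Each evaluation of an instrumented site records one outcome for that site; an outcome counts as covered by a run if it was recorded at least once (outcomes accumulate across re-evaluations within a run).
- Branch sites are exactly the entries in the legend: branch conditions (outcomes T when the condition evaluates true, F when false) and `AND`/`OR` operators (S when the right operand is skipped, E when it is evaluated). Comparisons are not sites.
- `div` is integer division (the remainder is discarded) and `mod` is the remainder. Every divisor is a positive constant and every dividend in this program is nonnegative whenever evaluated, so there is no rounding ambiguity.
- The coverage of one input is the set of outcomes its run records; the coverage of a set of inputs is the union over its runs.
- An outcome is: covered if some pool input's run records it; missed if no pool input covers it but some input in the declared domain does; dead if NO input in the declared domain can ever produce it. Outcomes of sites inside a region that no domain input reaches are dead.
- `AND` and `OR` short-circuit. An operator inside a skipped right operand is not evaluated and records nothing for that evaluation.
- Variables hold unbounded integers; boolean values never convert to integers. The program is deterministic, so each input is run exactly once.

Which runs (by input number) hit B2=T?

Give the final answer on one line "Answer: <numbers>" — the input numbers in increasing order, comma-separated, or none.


input #1 (n=2, t=4, u=0): does not produce B2=T
input #2 (n=2, t=4, u=-4): does not produce B2=T
input #3 (n=1, t=5, u=0): produces B2=T
input #4 (n=1, t=2, u=0): does not produce B2=T
input #5 (n=1, t=3, u=-3): does not produce B2=T
input #6 (n=1, t=3, u=-4): does not produce B2=T
input #7 (n=2, t=5, u=1): produces B2=T
input #8 (n=1, t=4, u=-4): does not produce B2=T
input #9 (n=0, t=5, u=1): does not produce B2=T
Answer: 3, 7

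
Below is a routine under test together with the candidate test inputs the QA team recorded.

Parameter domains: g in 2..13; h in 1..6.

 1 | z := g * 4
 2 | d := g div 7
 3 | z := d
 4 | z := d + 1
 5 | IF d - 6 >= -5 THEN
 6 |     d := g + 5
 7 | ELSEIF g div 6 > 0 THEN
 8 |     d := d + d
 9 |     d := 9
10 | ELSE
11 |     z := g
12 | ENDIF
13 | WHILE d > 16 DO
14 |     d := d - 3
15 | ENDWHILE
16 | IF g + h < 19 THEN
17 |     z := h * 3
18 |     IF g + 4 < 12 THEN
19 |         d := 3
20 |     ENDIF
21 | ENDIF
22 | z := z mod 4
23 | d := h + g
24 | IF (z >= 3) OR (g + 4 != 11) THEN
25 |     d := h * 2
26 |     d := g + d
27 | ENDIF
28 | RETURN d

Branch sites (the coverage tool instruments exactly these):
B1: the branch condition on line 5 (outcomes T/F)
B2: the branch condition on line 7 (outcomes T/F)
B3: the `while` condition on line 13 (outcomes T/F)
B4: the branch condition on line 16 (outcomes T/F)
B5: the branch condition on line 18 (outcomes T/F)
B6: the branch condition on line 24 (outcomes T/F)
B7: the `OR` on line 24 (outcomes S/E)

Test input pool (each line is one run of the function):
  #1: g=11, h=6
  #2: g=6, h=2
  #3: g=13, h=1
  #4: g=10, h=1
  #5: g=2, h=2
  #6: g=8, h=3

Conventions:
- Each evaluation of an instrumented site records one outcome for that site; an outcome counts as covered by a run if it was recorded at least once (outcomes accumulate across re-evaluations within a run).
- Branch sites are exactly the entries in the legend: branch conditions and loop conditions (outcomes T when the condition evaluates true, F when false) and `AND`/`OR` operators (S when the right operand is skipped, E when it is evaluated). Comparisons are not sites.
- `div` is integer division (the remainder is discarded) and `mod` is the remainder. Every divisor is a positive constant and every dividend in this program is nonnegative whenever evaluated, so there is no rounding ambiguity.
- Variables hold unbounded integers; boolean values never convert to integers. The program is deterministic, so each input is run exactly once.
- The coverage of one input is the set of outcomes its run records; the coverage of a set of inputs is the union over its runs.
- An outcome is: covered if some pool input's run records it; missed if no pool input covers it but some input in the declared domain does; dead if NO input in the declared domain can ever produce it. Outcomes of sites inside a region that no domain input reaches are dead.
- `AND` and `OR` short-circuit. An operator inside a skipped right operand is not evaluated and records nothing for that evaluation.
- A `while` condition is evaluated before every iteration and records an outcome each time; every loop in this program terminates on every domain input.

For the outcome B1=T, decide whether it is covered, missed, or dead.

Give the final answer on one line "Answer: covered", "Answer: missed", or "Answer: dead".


B1=T is recorded by pool input(s) 1, 3, 4, 6 -> covered
Answer: covered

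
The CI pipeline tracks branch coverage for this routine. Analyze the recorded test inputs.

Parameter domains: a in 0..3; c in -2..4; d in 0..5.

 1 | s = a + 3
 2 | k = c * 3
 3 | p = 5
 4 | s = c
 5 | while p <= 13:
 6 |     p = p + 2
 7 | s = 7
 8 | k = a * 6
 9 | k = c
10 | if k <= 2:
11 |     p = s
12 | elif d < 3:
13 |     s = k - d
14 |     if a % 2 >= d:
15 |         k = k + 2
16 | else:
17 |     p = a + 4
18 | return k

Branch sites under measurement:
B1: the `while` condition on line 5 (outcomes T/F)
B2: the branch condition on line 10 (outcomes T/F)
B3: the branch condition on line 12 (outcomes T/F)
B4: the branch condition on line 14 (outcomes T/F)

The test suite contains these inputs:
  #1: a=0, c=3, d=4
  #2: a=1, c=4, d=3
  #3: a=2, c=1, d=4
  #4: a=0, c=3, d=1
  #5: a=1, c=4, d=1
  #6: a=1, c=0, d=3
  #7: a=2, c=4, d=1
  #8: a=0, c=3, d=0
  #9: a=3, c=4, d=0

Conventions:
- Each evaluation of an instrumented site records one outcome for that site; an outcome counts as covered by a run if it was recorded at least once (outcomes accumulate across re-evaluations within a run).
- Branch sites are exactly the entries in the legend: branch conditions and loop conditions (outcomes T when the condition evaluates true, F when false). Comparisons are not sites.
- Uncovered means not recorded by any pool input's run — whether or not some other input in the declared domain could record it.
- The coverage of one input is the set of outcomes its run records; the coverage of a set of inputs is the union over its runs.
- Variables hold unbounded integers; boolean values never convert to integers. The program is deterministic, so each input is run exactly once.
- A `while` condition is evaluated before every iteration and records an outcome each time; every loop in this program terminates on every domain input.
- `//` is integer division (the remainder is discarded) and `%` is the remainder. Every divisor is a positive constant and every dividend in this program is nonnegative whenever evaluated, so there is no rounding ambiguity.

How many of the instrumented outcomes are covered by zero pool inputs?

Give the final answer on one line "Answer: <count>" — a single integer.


#1 (a=0, c=3, d=4) -> covered: B1=T, B1=F, B2=F, B3=F
#2 (a=1, c=4, d=3) -> covered: B1=T, B1=F, B2=F, B3=F
#3 (a=2, c=1, d=4) -> covered: B1=T, B1=F, B2=T
#4 (a=0, c=3, d=1) -> covered: B1=T, B1=F, B2=F, B3=T, B4=F
#5 (a=1, c=4, d=1) -> covered: B1=T, B1=F, B2=F, B3=T, B4=T
#6 (a=1, c=0, d=3) -> covered: B1=T, B1=F, B2=T
#7 (a=2, c=4, d=1) -> covered: B1=T, B1=F, B2=F, B3=T, B4=F
#8 (a=0, c=3, d=0) -> covered: B1=T, B1=F, B2=F, B3=T, B4=T
#9 (a=3, c=4, d=0) -> covered: B1=T, B1=F, B2=F, B3=T, B4=T
union over the pool: B1=T, B1=F, B2=T, B2=F, B3=T, B3=F, B4=T, B4=F
uncovered (0 of 8): none
Answer: 0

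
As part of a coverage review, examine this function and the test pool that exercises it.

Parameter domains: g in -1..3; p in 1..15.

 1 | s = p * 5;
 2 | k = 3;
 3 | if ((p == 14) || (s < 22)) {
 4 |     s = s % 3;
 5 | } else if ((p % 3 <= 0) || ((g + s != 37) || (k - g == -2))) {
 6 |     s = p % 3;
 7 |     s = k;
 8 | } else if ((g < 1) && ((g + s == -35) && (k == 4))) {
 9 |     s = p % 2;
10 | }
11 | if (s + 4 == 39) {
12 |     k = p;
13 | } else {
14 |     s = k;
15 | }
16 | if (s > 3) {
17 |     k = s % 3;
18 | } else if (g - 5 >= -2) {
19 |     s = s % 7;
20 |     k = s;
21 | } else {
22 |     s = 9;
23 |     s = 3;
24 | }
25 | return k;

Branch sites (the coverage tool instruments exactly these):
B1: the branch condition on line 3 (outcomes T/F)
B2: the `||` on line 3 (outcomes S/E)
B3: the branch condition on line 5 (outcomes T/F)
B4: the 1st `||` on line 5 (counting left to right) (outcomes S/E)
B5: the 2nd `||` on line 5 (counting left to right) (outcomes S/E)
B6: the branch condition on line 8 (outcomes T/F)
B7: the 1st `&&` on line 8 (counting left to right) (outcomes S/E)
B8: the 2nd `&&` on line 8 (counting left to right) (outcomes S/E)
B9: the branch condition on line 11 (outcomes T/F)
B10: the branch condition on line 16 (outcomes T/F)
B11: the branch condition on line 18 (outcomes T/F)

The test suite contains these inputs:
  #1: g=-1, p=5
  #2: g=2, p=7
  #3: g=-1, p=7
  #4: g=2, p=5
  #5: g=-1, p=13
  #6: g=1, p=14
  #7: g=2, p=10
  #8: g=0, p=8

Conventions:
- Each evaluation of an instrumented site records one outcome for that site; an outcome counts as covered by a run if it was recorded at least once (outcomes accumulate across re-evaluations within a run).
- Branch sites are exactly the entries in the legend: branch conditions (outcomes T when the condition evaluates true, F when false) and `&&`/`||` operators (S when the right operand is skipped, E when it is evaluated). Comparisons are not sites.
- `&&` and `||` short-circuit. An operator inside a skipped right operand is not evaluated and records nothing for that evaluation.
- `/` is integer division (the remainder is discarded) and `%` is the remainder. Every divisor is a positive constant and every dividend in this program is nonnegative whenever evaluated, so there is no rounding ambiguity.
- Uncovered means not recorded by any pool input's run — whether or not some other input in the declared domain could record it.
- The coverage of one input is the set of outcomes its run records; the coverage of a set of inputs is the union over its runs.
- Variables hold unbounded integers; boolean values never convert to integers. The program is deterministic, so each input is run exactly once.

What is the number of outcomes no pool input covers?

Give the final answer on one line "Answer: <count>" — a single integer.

#1 (g=-1, p=5) -> covered: B1=F, B2=E, B3=T, B4=E, B5=S, B9=F, B10=F, B11=F
#2 (g=2, p=7) -> covered: B1=F, B2=E, B3=F, B4=E, B5=E, B6=F, B7=S, B9=T, B10=T
#3 (g=-1, p=7) -> covered: B1=F, B2=E, B3=T, B4=E, B5=S, B9=F, B10=F, B11=F
#4 (g=2, p=5) -> covered: B1=F, B2=E, B3=T, B4=E, B5=S, B9=F, B10=F, B11=F
#5 (g=-1, p=13) -> covered: B1=F, B2=E, B3=T, B4=E, B5=S, B9=F, B10=F, B11=F
#6 (g=1, p=14) -> covered: B1=T, B2=S, B9=F, B10=F, B11=F
#7 (g=2, p=10) -> covered: B1=F, B2=E, B3=T, B4=E, B5=S, B9=F, B10=F, B11=F
#8 (g=0, p=8) -> covered: B1=F, B2=E, B3=T, B4=E, B5=S, B9=F, B10=F, B11=F
union over the pool: B1=T, B1=F, B2=S, B2=E, B3=T, B3=F, B4=E, B5=S, B5=E, B6=F, B7=S, B9=T, B9=F, B10=T, B10=F, B11=F
uncovered (6 of 22): B4=S, B6=T, B7=E, B8=S, B8=E, B11=T

Answer: 6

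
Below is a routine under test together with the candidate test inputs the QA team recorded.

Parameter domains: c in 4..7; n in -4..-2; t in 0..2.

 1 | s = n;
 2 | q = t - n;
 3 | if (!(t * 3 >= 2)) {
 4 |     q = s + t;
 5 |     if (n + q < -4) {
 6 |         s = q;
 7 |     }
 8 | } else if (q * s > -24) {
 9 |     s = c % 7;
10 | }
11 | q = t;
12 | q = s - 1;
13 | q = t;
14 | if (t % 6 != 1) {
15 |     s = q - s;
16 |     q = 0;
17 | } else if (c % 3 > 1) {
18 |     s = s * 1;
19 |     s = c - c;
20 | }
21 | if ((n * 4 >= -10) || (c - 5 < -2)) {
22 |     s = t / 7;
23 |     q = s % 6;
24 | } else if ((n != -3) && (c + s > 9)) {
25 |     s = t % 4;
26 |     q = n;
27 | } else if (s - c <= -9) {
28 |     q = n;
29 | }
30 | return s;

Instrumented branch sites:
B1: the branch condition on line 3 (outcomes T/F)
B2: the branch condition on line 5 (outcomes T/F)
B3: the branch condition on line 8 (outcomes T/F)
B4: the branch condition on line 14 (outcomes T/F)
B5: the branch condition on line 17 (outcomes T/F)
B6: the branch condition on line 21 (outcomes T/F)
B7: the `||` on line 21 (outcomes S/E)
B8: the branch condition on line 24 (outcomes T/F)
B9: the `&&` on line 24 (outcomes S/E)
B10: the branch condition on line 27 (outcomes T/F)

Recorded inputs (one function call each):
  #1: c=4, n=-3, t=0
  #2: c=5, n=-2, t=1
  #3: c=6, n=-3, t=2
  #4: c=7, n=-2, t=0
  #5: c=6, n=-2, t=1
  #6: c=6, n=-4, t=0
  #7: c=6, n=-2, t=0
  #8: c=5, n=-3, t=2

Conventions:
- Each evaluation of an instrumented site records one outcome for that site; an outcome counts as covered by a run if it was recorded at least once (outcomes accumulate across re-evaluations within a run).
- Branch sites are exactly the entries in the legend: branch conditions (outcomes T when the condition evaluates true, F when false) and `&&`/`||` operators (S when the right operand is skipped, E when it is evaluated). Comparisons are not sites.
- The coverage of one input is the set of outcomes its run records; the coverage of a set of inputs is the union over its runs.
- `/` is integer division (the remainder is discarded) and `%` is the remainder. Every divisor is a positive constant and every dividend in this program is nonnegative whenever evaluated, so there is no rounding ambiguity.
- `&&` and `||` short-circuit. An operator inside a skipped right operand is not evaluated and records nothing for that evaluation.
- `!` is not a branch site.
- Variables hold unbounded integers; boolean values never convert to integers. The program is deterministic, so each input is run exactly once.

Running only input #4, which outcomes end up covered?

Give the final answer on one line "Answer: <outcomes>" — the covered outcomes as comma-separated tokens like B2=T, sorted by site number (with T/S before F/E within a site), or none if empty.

Running input #4 (c=7, n=-2, t=0), event by event:
  B1->T, B2->F, B4->T, B7->S, B6->T
collecting distinct outcomes: B1=T, B2=F, B4=T, B6=T, B7=S

Answer: B1=T, B2=F, B4=T, B6=T, B7=S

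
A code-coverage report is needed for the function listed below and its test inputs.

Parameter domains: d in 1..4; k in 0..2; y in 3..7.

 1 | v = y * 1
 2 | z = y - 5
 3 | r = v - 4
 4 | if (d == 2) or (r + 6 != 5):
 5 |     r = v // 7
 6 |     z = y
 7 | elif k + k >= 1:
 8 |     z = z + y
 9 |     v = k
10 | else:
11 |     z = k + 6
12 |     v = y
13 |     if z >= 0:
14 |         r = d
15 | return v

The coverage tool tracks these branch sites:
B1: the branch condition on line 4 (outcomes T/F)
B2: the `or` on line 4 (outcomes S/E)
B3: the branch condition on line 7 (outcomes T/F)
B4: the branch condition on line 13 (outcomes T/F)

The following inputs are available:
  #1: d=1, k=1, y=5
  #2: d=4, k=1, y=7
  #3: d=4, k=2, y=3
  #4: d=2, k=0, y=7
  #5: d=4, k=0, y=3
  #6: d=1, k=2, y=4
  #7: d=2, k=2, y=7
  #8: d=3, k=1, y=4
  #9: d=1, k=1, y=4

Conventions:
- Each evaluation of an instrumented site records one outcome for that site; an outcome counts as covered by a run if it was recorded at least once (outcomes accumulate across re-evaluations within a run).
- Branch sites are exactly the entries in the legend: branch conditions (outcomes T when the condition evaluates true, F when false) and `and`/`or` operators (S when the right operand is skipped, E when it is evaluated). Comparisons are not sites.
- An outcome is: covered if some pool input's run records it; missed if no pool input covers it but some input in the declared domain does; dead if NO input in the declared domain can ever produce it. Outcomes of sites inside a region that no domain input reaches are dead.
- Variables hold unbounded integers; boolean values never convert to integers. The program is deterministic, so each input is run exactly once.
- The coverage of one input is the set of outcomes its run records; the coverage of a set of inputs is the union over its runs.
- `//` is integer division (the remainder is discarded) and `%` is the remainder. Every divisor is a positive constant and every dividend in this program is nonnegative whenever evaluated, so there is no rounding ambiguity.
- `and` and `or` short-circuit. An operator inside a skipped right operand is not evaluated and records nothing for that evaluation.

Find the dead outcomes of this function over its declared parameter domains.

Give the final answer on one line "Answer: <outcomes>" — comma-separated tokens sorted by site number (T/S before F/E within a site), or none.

checking every outcome against all 60 domain inputs:
  B4=F: zero occurrences over every domain input -> dead
  reachable outcomes have witnesses, e.g. B1=T (e.g. d=1, k=0, y=4), B1=F (e.g. d=1, k=0, y=3), B2=S (e.g. d=2, k=0, y=3), B2=E (e.g. d=1, k=0, y=3)

Answer: B4=F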